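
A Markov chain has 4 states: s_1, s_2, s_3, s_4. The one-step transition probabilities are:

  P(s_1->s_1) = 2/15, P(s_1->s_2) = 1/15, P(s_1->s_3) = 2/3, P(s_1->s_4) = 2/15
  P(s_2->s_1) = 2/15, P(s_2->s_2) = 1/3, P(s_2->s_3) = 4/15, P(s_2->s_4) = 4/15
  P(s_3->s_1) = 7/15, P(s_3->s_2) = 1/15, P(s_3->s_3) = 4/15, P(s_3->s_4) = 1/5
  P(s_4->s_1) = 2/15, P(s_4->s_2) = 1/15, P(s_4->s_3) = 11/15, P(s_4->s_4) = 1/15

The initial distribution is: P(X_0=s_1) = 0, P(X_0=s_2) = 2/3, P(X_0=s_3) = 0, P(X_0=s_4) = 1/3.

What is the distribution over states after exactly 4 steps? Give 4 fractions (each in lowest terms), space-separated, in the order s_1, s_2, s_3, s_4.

Propagating the distribution step by step (d_{t+1} = d_t * P):
d_0 = (s_1=0, s_2=2/3, s_3=0, s_4=1/3)
  d_1[s_1] = 0*2/15 + 2/3*2/15 + 0*7/15 + 1/3*2/15 = 2/15
  d_1[s_2] = 0*1/15 + 2/3*1/3 + 0*1/15 + 1/3*1/15 = 11/45
  d_1[s_3] = 0*2/3 + 2/3*4/15 + 0*4/15 + 1/3*11/15 = 19/45
  d_1[s_4] = 0*2/15 + 2/3*4/15 + 0*1/5 + 1/3*1/15 = 1/5
d_1 = (s_1=2/15, s_2=11/45, s_3=19/45, s_4=1/5)
  d_2[s_1] = 2/15*2/15 + 11/45*2/15 + 19/45*7/15 + 1/5*2/15 = 37/135
  d_2[s_2] = 2/15*1/15 + 11/45*1/3 + 19/45*1/15 + 1/5*1/15 = 89/675
  d_2[s_3] = 2/15*2/3 + 11/45*4/15 + 19/45*4/15 + 1/5*11/15 = 31/75
  d_2[s_4] = 2/15*2/15 + 11/45*4/15 + 19/45*1/5 + 1/5*1/15 = 122/675
d_2 = (s_1=37/135, s_2=89/675, s_3=31/75, s_4=122/675)
  d_3[s_1] = 37/135*2/15 + 89/675*2/15 + 31/75*7/15 + 122/675*2/15 = 61/225
  d_3[s_2] = 37/135*1/15 + 89/675*1/3 + 31/75*1/15 + 122/675*1/15 = 1031/10125
  d_3[s_3] = 37/135*2/3 + 89/675*4/15 + 31/75*4/15 + 122/675*11/15 = 4664/10125
  d_3[s_4] = 37/135*2/15 + 89/675*4/15 + 31/75*1/5 + 122/675*1/15 = 337/2025
d_3 = (s_1=61/225, s_2=1031/10125, s_3=4664/10125, s_4=337/2025)
  d_4[s_1] = 61/225*2/15 + 1031/10125*2/15 + 4664/10125*7/15 + 337/2025*2/15 = 8714/30375
  d_4[s_2] = 61/225*1/15 + 1031/10125*1/3 + 4664/10125*1/15 + 337/2025*1/15 = 14249/151875
  d_4[s_3] = 61/225*2/3 + 1031/10125*4/15 + 4664/10125*4/15 + 337/2025*11/15 = 13753/30375
  d_4[s_4] = 61/225*2/15 + 1031/10125*4/15 + 4664/10125*1/5 + 337/2025*1/15 = 25291/151875
d_4 = (s_1=8714/30375, s_2=14249/151875, s_3=13753/30375, s_4=25291/151875)

Answer: 8714/30375 14249/151875 13753/30375 25291/151875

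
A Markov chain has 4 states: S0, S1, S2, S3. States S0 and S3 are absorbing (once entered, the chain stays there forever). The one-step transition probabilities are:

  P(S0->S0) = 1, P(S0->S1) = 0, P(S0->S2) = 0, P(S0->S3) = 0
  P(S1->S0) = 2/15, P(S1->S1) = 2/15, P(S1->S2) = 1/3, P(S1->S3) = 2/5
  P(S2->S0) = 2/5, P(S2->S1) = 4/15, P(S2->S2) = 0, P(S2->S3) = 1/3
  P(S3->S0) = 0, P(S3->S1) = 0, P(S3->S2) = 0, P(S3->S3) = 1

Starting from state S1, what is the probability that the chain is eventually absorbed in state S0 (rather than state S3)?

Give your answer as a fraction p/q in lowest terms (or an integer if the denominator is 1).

Answer: 12/35

Derivation:
Let a_i = P(absorbed in S0 | start in state i).
Boundary conditions: a_S0 = 1, a_S3 = 0.
For each transient state i, a_i = sum_j P(i->j) * a_j:
  a_S1 = 2/15*a_S0 + 2/15*a_S1 + 1/3*a_S2 + 2/5*a_S3
  a_S2 = 2/5*a_S0 + 4/15*a_S1 + 0*a_S2 + 1/3*a_S3

Substituting a_S0 = 1 and a_S3 = 0, rearrange to (I - Q) a = r where r[i] = P(i -> S0):
  [13/15, -1/3] . (a_S1, a_S2) = 2/15
  [-4/15, 1] . (a_S1, a_S2) = 2/5

Solving yields:
  a_S1 = 12/35
  a_S2 = 86/175

Starting state is S1, so the absorption probability is a_S1 = 12/35.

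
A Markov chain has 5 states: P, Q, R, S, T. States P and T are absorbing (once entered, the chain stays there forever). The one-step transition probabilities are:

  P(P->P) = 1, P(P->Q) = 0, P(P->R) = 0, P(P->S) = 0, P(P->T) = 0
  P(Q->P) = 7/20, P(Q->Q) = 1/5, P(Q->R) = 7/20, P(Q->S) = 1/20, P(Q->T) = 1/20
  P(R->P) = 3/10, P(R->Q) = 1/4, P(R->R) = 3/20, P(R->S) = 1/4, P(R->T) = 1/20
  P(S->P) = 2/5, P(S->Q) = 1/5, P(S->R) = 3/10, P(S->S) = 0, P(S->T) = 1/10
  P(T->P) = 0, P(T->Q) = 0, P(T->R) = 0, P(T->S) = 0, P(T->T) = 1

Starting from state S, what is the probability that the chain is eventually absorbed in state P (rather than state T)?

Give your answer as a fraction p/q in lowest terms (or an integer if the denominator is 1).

Answer: 1663/2011

Derivation:
Let a_i = P(absorbed in P | start in state i).
Boundary conditions: a_P = 1, a_T = 0.
For each transient state i, a_i = sum_j P(i->j) * a_j:
  a_Q = 7/20*a_P + 1/5*a_Q + 7/20*a_R + 1/20*a_S + 1/20*a_T
  a_R = 3/10*a_P + 1/4*a_Q + 3/20*a_R + 1/4*a_S + 1/20*a_T
  a_S = 2/5*a_P + 1/5*a_Q + 3/10*a_R + 0*a_S + 1/10*a_T

Substituting a_P = 1 and a_T = 0, rearrange to (I - Q) a = r where r[i] = P(i -> P):
  [4/5, -7/20, -1/20] . (a_Q, a_R, a_S) = 7/20
  [-1/4, 17/20, -1/4] . (a_Q, a_R, a_S) = 3/10
  [-1/5, -3/10, 1] . (a_Q, a_R, a_S) = 2/5

Solving yields:
  a_Q = 1731/2011
  a_R = 1708/2011
  a_S = 1663/2011

Starting state is S, so the absorption probability is a_S = 1663/2011.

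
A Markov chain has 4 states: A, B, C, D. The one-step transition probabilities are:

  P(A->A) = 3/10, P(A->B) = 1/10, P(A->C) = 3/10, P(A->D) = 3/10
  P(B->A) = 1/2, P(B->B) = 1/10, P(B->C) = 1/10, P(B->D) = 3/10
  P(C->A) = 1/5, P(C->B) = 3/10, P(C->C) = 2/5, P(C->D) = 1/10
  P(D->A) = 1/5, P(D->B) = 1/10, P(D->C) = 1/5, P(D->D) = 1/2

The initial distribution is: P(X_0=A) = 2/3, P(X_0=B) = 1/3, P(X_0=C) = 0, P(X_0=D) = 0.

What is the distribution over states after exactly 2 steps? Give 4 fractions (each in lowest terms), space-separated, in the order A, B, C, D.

Propagating the distribution step by step (d_{t+1} = d_t * P):
d_0 = (A=2/3, B=1/3, C=0, D=0)
  d_1[A] = 2/3*3/10 + 1/3*1/2 + 0*1/5 + 0*1/5 = 11/30
  d_1[B] = 2/3*1/10 + 1/3*1/10 + 0*3/10 + 0*1/10 = 1/10
  d_1[C] = 2/3*3/10 + 1/3*1/10 + 0*2/5 + 0*1/5 = 7/30
  d_1[D] = 2/3*3/10 + 1/3*3/10 + 0*1/10 + 0*1/2 = 3/10
d_1 = (A=11/30, B=1/10, C=7/30, D=3/10)
  d_2[A] = 11/30*3/10 + 1/10*1/2 + 7/30*1/5 + 3/10*1/5 = 4/15
  d_2[B] = 11/30*1/10 + 1/10*1/10 + 7/30*3/10 + 3/10*1/10 = 11/75
  d_2[C] = 11/30*3/10 + 1/10*1/10 + 7/30*2/5 + 3/10*1/5 = 41/150
  d_2[D] = 11/30*3/10 + 1/10*3/10 + 7/30*1/10 + 3/10*1/2 = 47/150
d_2 = (A=4/15, B=11/75, C=41/150, D=47/150)

Answer: 4/15 11/75 41/150 47/150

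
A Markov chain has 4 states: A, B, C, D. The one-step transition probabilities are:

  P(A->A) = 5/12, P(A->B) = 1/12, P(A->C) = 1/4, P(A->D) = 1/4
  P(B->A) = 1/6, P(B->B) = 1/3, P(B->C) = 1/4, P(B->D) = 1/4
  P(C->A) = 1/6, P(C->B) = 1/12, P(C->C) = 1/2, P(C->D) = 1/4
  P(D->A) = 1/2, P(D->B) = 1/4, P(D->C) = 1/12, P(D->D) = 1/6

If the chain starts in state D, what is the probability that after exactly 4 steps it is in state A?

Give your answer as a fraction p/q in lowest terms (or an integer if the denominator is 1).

Answer: 3385/10368

Derivation:
Computing P^4 by repeated multiplication:
P^1 =
  A: [5/12, 1/12, 1/4, 1/4]
  B: [1/6, 1/3, 1/4, 1/4]
  C: [1/6, 1/12, 1/2, 1/4]
  D: [1/2, 1/4, 1/12, 1/6]
P^2 =
  A: [17/48, 7/48, 13/48, 11/48]
  B: [7/24, 5/24, 13/48, 11/48]
  C: [7/24, 7/48, 1/3, 11/48]
  D: [25/72, 25/144, 35/144, 17/72]
P^3 =
  A: [191/576, 91/576, 161/576, 133/576]
  B: [91/288, 25/144, 161/576, 133/576]
  C: [91/288, 91/576, 85/288, 133/576]
  D: [287/864, 287/1728, 469/1728, 199/864]
P^4 =
  A: [2257/6912, 1115/6912, 1945/6912, 1595/6912]
  B: [1115/3456, 571/3456, 1945/6912, 1595/6912]
  C: [1115/3456, 1115/6912, 493/1728, 1595/6912]
  D: [3385/10368, 3385/20736, 5795/20736, 2393/10368]

(P^4)[D -> A] = 3385/10368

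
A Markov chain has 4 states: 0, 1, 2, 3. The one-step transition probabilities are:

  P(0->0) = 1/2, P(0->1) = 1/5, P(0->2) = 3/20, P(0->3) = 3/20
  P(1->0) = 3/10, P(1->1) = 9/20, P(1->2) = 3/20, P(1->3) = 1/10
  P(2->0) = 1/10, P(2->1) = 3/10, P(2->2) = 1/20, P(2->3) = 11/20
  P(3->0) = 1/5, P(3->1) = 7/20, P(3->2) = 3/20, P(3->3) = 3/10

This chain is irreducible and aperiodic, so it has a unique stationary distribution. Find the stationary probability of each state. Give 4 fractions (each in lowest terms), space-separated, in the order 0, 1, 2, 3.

Answer: 889/2838 467/1419 3/22 314/1419

Derivation:
The stationary distribution satisfies pi = pi * P, i.e.:
  pi_0 = 1/2*pi_0 + 3/10*pi_1 + 1/10*pi_2 + 1/5*pi_3
  pi_1 = 1/5*pi_0 + 9/20*pi_1 + 3/10*pi_2 + 7/20*pi_3
  pi_2 = 3/20*pi_0 + 3/20*pi_1 + 1/20*pi_2 + 3/20*pi_3
  pi_3 = 3/20*pi_0 + 1/10*pi_1 + 11/20*pi_2 + 3/10*pi_3
with normalization: pi_0 + pi_1 + pi_2 + pi_3 = 1.

Using the first 3 balance equations plus normalization, the linear system A*pi = b is:
  [-1/2, 3/10, 1/10, 1/5] . pi = 0
  [1/5, -11/20, 3/10, 7/20] . pi = 0
  [3/20, 3/20, -19/20, 3/20] . pi = 0
  [1, 1, 1, 1] . pi = 1

Solving yields:
  pi_0 = 889/2838
  pi_1 = 467/1419
  pi_2 = 3/22
  pi_3 = 314/1419

Verification (pi * P):
  889/2838*1/2 + 467/1419*3/10 + 3/22*1/10 + 314/1419*1/5 = 889/2838 = pi_0  (ok)
  889/2838*1/5 + 467/1419*9/20 + 3/22*3/10 + 314/1419*7/20 = 467/1419 = pi_1  (ok)
  889/2838*3/20 + 467/1419*3/20 + 3/22*1/20 + 314/1419*3/20 = 3/22 = pi_2  (ok)
  889/2838*3/20 + 467/1419*1/10 + 3/22*11/20 + 314/1419*3/10 = 314/1419 = pi_3  (ok)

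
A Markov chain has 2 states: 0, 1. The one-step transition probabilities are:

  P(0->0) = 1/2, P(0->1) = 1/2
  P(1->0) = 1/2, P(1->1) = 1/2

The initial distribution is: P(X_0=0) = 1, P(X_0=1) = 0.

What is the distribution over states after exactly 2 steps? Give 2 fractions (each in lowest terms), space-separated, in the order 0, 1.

Answer: 1/2 1/2

Derivation:
Propagating the distribution step by step (d_{t+1} = d_t * P):
d_0 = (0=1, 1=0)
  d_1[0] = 1*1/2 + 0*1/2 = 1/2
  d_1[1] = 1*1/2 + 0*1/2 = 1/2
d_1 = (0=1/2, 1=1/2)
  d_2[0] = 1/2*1/2 + 1/2*1/2 = 1/2
  d_2[1] = 1/2*1/2 + 1/2*1/2 = 1/2
d_2 = (0=1/2, 1=1/2)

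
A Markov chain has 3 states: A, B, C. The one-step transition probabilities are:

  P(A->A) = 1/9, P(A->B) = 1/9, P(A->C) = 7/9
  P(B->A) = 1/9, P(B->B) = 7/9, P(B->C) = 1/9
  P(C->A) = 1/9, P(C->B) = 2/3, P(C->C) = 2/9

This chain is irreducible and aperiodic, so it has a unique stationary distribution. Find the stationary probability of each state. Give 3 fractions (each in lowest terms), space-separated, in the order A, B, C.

The stationary distribution satisfies pi = pi * P, i.e.:
  pi_A = 1/9*pi_A + 1/9*pi_B + 1/9*pi_C
  pi_B = 1/9*pi_A + 7/9*pi_B + 2/3*pi_C
  pi_C = 7/9*pi_A + 1/9*pi_B + 2/9*pi_C
with normalization: pi_A + pi_B + pi_C = 1.

Using the first 2 balance equations plus normalization, the linear system A*pi = b is:
  [-8/9, 1/9, 1/9] . pi = 0
  [1/9, -2/9, 2/3] . pi = 0
  [1, 1, 1] . pi = 1

Solving yields:
  pi_A = 1/9
  pi_B = 49/72
  pi_C = 5/24

Verification (pi * P):
  1/9*1/9 + 49/72*1/9 + 5/24*1/9 = 1/9 = pi_A  (ok)
  1/9*1/9 + 49/72*7/9 + 5/24*2/3 = 49/72 = pi_B  (ok)
  1/9*7/9 + 49/72*1/9 + 5/24*2/9 = 5/24 = pi_C  (ok)

Answer: 1/9 49/72 5/24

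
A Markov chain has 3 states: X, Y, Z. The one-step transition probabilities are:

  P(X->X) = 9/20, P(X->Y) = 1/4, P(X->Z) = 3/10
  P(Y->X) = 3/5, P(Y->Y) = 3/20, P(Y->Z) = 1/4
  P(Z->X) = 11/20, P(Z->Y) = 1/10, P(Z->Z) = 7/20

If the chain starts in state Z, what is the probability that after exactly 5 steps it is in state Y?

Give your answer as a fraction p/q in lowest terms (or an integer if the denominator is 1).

Computing P^5 by repeated multiplication:
P^1 =
  X: [9/20, 1/4, 3/10]
  Y: [3/5, 3/20, 1/4]
  Z: [11/20, 1/10, 7/20]
P^2 =
  X: [207/400, 9/50, 121/400]
  Y: [199/400, 79/400, 61/200]
  Z: [1/2, 3/16, 5/16]
P^3 =
  X: [2029/4000, 1493/8000, 2449/8000]
  Y: [4081/8000, 369/2000, 2443/8000]
  Z: [163/320, 59/320, 49/160]
P^4 =
  X: [81377/160000, 29667/160000, 12239/40000]
  Y: [40657/80000, 29719/160000, 48967/160000]
  Z: [3253/6400, 297/1600, 1959/6400]
P^5 =
  X: [1626913/3200000, 296899/1600000, 979289/3200000]
  Y: [1627091/3200000, 593661/3200000, 61203/200000]
  Z: [32541/64000, 23747/128000, 39171/128000]

(P^5)[Z -> Y] = 23747/128000

Answer: 23747/128000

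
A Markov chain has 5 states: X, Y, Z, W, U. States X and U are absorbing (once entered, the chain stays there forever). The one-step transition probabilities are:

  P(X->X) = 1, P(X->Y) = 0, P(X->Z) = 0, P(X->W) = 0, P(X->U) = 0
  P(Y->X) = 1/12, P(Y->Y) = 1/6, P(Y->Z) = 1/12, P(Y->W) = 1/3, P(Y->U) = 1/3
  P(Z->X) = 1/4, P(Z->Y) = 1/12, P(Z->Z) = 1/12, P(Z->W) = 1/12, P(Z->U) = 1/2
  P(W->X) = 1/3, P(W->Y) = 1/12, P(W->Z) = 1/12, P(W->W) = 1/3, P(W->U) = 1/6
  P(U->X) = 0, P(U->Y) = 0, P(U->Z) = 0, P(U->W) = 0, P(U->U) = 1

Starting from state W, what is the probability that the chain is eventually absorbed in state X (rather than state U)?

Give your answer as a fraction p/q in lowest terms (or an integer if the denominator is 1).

Let a_i = P(absorbed in X | start in state i).
Boundary conditions: a_X = 1, a_U = 0.
For each transient state i, a_i = sum_j P(i->j) * a_j:
  a_Y = 1/12*a_X + 1/6*a_Y + 1/12*a_Z + 1/3*a_W + 1/3*a_U
  a_Z = 1/4*a_X + 1/12*a_Y + 1/12*a_Z + 1/12*a_W + 1/2*a_U
  a_W = 1/3*a_X + 1/12*a_Y + 1/12*a_Z + 1/3*a_W + 1/6*a_U

Substituting a_X = 1 and a_U = 0, rearrange to (I - Q) a = r where r[i] = P(i -> X):
  [5/6, -1/12, -1/3] . (a_Y, a_Z, a_W) = 1/12
  [-1/12, 11/12, -1/12] . (a_Y, a_Z, a_W) = 1/4
  [-1/12, -1/12, 2/3] . (a_Y, a_Z, a_W) = 1/3

Solving yields:
  a_Y = 101/271
  a_Z = 293/813
  a_W = 481/813

Starting state is W, so the absorption probability is a_W = 481/813.

Answer: 481/813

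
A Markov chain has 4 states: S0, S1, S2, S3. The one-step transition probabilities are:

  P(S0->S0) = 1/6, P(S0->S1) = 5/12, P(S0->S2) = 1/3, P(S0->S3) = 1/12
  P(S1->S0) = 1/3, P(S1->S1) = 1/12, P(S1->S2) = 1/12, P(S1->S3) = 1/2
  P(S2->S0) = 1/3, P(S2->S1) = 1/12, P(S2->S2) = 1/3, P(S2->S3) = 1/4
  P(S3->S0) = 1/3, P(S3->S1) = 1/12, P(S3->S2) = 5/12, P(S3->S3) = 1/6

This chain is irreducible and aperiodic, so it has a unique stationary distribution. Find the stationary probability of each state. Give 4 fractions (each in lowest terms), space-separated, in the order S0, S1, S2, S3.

Answer: 2/7 5/28 4/13 83/364

Derivation:
The stationary distribution satisfies pi = pi * P, i.e.:
  pi_S0 = 1/6*pi_S0 + 1/3*pi_S1 + 1/3*pi_S2 + 1/3*pi_S3
  pi_S1 = 5/12*pi_S0 + 1/12*pi_S1 + 1/12*pi_S2 + 1/12*pi_S3
  pi_S2 = 1/3*pi_S0 + 1/12*pi_S1 + 1/3*pi_S2 + 5/12*pi_S3
  pi_S3 = 1/12*pi_S0 + 1/2*pi_S1 + 1/4*pi_S2 + 1/6*pi_S3
with normalization: pi_S0 + pi_S1 + pi_S2 + pi_S3 = 1.

Using the first 3 balance equations plus normalization, the linear system A*pi = b is:
  [-5/6, 1/3, 1/3, 1/3] . pi = 0
  [5/12, -11/12, 1/12, 1/12] . pi = 0
  [1/3, 1/12, -2/3, 5/12] . pi = 0
  [1, 1, 1, 1] . pi = 1

Solving yields:
  pi_S0 = 2/7
  pi_S1 = 5/28
  pi_S2 = 4/13
  pi_S3 = 83/364

Verification (pi * P):
  2/7*1/6 + 5/28*1/3 + 4/13*1/3 + 83/364*1/3 = 2/7 = pi_S0  (ok)
  2/7*5/12 + 5/28*1/12 + 4/13*1/12 + 83/364*1/12 = 5/28 = pi_S1  (ok)
  2/7*1/3 + 5/28*1/12 + 4/13*1/3 + 83/364*5/12 = 4/13 = pi_S2  (ok)
  2/7*1/12 + 5/28*1/2 + 4/13*1/4 + 83/364*1/6 = 83/364 = pi_S3  (ok)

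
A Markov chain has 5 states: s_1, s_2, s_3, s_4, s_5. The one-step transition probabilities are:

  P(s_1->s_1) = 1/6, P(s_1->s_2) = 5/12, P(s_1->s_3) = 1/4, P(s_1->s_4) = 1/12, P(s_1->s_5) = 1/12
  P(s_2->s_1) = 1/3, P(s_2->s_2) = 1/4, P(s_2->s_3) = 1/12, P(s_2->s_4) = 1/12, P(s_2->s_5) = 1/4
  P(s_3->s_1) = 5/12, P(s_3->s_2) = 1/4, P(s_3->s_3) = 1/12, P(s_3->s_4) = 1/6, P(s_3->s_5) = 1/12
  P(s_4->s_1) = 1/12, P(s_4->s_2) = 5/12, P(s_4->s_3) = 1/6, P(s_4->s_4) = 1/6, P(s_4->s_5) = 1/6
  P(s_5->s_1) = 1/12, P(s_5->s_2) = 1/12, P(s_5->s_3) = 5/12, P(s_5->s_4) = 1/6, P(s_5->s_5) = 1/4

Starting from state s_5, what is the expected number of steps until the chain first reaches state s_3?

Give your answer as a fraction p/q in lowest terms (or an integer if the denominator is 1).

Let h_i = expected steps to first reach s_3 from state i.
Boundary: h_s_3 = 0.
First-step equations for the other states:
  h_s_1 = 1 + 1/6*h_s_1 + 5/12*h_s_2 + 1/4*h_s_3 + 1/12*h_s_4 + 1/12*h_s_5
  h_s_2 = 1 + 1/3*h_s_1 + 1/4*h_s_2 + 1/12*h_s_3 + 1/12*h_s_4 + 1/4*h_s_5
  h_s_4 = 1 + 1/12*h_s_1 + 5/12*h_s_2 + 1/6*h_s_3 + 1/6*h_s_4 + 1/6*h_s_5
  h_s_5 = 1 + 1/12*h_s_1 + 1/12*h_s_2 + 5/12*h_s_3 + 1/6*h_s_4 + 1/4*h_s_5

Substituting h_s_3 = 0 and rearranging gives the linear system (I - Q) h = 1:
  [5/6, -5/12, -1/12, -1/12] . (h_s_1, h_s_2, h_s_4, h_s_5) = 1
  [-1/3, 3/4, -1/12, -1/4] . (h_s_1, h_s_2, h_s_4, h_s_5) = 1
  [-1/12, -5/12, 5/6, -1/6] . (h_s_1, h_s_2, h_s_4, h_s_5) = 1
  [-1/12, -1/12, -1/6, 3/4] . (h_s_1, h_s_2, h_s_4, h_s_5) = 1

Solving yields:
  h_s_1 = 2421/529
  h_s_2 = 2685/529
  h_s_4 = 2589/529
  h_s_5 = 1848/529

Starting state is s_5, so the expected hitting time is h_s_5 = 1848/529.

Answer: 1848/529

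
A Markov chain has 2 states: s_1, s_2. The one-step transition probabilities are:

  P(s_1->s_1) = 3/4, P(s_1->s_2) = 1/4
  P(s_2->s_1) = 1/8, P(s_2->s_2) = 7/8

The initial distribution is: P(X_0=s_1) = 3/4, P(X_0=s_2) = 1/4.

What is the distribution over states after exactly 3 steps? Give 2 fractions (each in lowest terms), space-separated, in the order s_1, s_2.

Propagating the distribution step by step (d_{t+1} = d_t * P):
d_0 = (s_1=3/4, s_2=1/4)
  d_1[s_1] = 3/4*3/4 + 1/4*1/8 = 19/32
  d_1[s_2] = 3/4*1/4 + 1/4*7/8 = 13/32
d_1 = (s_1=19/32, s_2=13/32)
  d_2[s_1] = 19/32*3/4 + 13/32*1/8 = 127/256
  d_2[s_2] = 19/32*1/4 + 13/32*7/8 = 129/256
d_2 = (s_1=127/256, s_2=129/256)
  d_3[s_1] = 127/256*3/4 + 129/256*1/8 = 891/2048
  d_3[s_2] = 127/256*1/4 + 129/256*7/8 = 1157/2048
d_3 = (s_1=891/2048, s_2=1157/2048)

Answer: 891/2048 1157/2048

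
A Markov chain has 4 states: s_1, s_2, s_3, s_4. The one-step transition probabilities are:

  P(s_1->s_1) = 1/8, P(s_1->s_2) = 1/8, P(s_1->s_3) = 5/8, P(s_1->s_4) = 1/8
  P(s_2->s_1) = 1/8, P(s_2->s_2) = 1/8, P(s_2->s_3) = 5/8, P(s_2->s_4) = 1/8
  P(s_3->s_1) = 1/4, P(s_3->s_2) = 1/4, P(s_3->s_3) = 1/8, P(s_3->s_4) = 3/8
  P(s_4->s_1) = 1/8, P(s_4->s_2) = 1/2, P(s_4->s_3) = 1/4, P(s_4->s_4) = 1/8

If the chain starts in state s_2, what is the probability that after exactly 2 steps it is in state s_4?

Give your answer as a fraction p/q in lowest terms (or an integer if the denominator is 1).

Answer: 9/32

Derivation:
Computing P^2 by repeated multiplication:
P^1 =
  s_1: [1/8, 1/8, 5/8, 1/8]
  s_2: [1/8, 1/8, 5/8, 1/8]
  s_3: [1/4, 1/4, 1/8, 3/8]
  s_4: [1/8, 1/2, 1/4, 1/8]
P^2 =
  s_1: [13/64, 1/4, 17/64, 9/32]
  s_2: [13/64, 1/4, 17/64, 9/32]
  s_3: [9/64, 9/32, 27/64, 5/32]
  s_4: [5/32, 13/64, 29/64, 3/16]

(P^2)[s_2 -> s_4] = 9/32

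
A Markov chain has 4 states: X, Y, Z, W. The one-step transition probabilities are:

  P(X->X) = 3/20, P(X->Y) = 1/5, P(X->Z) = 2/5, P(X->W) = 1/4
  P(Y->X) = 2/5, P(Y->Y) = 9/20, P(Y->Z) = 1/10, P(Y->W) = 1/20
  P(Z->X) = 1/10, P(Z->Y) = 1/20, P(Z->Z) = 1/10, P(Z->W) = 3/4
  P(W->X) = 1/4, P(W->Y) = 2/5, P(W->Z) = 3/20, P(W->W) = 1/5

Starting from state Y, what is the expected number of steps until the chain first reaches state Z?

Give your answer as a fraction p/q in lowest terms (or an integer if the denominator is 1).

Answer: 460/91

Derivation:
Let h_i = expected steps to first reach Z from state i.
Boundary: h_Z = 0.
First-step equations for the other states:
  h_X = 1 + 3/20*h_X + 1/5*h_Y + 2/5*h_Z + 1/4*h_W
  h_Y = 1 + 2/5*h_X + 9/20*h_Y + 1/10*h_Z + 1/20*h_W
  h_W = 1 + 1/4*h_X + 2/5*h_Y + 3/20*h_Z + 1/5*h_W

Substituting h_Z = 0 and rearranging gives the linear system (I - Q) h = 1:
  [17/20, -1/5, -1/4] . (h_X, h_Y, h_W) = 1
  [-2/5, 11/20, -1/20] . (h_X, h_Y, h_W) = 1
  [-1/4, -2/5, 4/5] . (h_X, h_Y, h_W) = 1

Solving yields:
  h_X = 6620/1729
  h_Y = 460/91
  h_W = 8600/1729

Starting state is Y, so the expected hitting time is h_Y = 460/91.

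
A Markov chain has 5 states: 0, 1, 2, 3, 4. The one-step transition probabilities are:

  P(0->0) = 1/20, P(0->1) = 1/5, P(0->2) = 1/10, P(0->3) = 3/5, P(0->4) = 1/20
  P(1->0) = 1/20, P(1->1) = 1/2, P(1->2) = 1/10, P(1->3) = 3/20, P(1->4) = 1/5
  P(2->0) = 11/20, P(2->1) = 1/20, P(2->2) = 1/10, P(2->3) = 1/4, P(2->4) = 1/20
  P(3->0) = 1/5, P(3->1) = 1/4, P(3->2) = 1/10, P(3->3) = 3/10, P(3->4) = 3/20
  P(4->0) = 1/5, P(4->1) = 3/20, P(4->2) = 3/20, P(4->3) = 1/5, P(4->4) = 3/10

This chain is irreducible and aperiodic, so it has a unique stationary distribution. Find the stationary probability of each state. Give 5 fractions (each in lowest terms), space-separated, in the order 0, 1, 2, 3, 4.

Answer: 20294/118457 32201/118457 12791/118457 34265/118457 18906/118457

Derivation:
The stationary distribution satisfies pi = pi * P, i.e.:
  pi_0 = 1/20*pi_0 + 1/20*pi_1 + 11/20*pi_2 + 1/5*pi_3 + 1/5*pi_4
  pi_1 = 1/5*pi_0 + 1/2*pi_1 + 1/20*pi_2 + 1/4*pi_3 + 3/20*pi_4
  pi_2 = 1/10*pi_0 + 1/10*pi_1 + 1/10*pi_2 + 1/10*pi_3 + 3/20*pi_4
  pi_3 = 3/5*pi_0 + 3/20*pi_1 + 1/4*pi_2 + 3/10*pi_3 + 1/5*pi_4
  pi_4 = 1/20*pi_0 + 1/5*pi_1 + 1/20*pi_2 + 3/20*pi_3 + 3/10*pi_4
with normalization: pi_0 + pi_1 + pi_2 + pi_3 + pi_4 = 1.

Using the first 4 balance equations plus normalization, the linear system A*pi = b is:
  [-19/20, 1/20, 11/20, 1/5, 1/5] . pi = 0
  [1/5, -1/2, 1/20, 1/4, 3/20] . pi = 0
  [1/10, 1/10, -9/10, 1/10, 3/20] . pi = 0
  [3/5, 3/20, 1/4, -7/10, 1/5] . pi = 0
  [1, 1, 1, 1, 1] . pi = 1

Solving yields:
  pi_0 = 20294/118457
  pi_1 = 32201/118457
  pi_2 = 12791/118457
  pi_3 = 34265/118457
  pi_4 = 18906/118457

Verification (pi * P):
  20294/118457*1/20 + 32201/118457*1/20 + 12791/118457*11/20 + 34265/118457*1/5 + 18906/118457*1/5 = 20294/118457 = pi_0  (ok)
  20294/118457*1/5 + 32201/118457*1/2 + 12791/118457*1/20 + 34265/118457*1/4 + 18906/118457*3/20 = 32201/118457 = pi_1  (ok)
  20294/118457*1/10 + 32201/118457*1/10 + 12791/118457*1/10 + 34265/118457*1/10 + 18906/118457*3/20 = 12791/118457 = pi_2  (ok)
  20294/118457*3/5 + 32201/118457*3/20 + 12791/118457*1/4 + 34265/118457*3/10 + 18906/118457*1/5 = 34265/118457 = pi_3  (ok)
  20294/118457*1/20 + 32201/118457*1/5 + 12791/118457*1/20 + 34265/118457*3/20 + 18906/118457*3/10 = 18906/118457 = pi_4  (ok)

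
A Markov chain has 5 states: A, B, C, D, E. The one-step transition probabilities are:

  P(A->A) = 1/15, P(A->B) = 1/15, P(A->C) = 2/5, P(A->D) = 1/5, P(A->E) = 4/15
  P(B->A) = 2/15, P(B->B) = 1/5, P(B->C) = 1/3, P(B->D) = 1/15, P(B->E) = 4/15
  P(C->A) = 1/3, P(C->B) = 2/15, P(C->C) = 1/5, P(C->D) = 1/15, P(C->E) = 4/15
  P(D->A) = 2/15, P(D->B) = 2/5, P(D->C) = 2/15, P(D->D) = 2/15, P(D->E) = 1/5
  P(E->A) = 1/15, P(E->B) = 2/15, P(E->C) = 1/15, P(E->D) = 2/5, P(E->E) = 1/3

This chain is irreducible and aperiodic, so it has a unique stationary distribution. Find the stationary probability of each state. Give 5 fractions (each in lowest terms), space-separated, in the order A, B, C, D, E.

Answer: 7948/54263 10123/54263 11137/54263 10286/54263 14769/54263

Derivation:
The stationary distribution satisfies pi = pi * P, i.e.:
  pi_A = 1/15*pi_A + 2/15*pi_B + 1/3*pi_C + 2/15*pi_D + 1/15*pi_E
  pi_B = 1/15*pi_A + 1/5*pi_B + 2/15*pi_C + 2/5*pi_D + 2/15*pi_E
  pi_C = 2/5*pi_A + 1/3*pi_B + 1/5*pi_C + 2/15*pi_D + 1/15*pi_E
  pi_D = 1/5*pi_A + 1/15*pi_B + 1/15*pi_C + 2/15*pi_D + 2/5*pi_E
  pi_E = 4/15*pi_A + 4/15*pi_B + 4/15*pi_C + 1/5*pi_D + 1/3*pi_E
with normalization: pi_A + pi_B + pi_C + pi_D + pi_E = 1.

Using the first 4 balance equations plus normalization, the linear system A*pi = b is:
  [-14/15, 2/15, 1/3, 2/15, 1/15] . pi = 0
  [1/15, -4/5, 2/15, 2/5, 2/15] . pi = 0
  [2/5, 1/3, -4/5, 2/15, 1/15] . pi = 0
  [1/5, 1/15, 1/15, -13/15, 2/5] . pi = 0
  [1, 1, 1, 1, 1] . pi = 1

Solving yields:
  pi_A = 7948/54263
  pi_B = 10123/54263
  pi_C = 11137/54263
  pi_D = 10286/54263
  pi_E = 14769/54263

Verification (pi * P):
  7948/54263*1/15 + 10123/54263*2/15 + 11137/54263*1/3 + 10286/54263*2/15 + 14769/54263*1/15 = 7948/54263 = pi_A  (ok)
  7948/54263*1/15 + 10123/54263*1/5 + 11137/54263*2/15 + 10286/54263*2/5 + 14769/54263*2/15 = 10123/54263 = pi_B  (ok)
  7948/54263*2/5 + 10123/54263*1/3 + 11137/54263*1/5 + 10286/54263*2/15 + 14769/54263*1/15 = 11137/54263 = pi_C  (ok)
  7948/54263*1/5 + 10123/54263*1/15 + 11137/54263*1/15 + 10286/54263*2/15 + 14769/54263*2/5 = 10286/54263 = pi_D  (ok)
  7948/54263*4/15 + 10123/54263*4/15 + 11137/54263*4/15 + 10286/54263*1/5 + 14769/54263*1/3 = 14769/54263 = pi_E  (ok)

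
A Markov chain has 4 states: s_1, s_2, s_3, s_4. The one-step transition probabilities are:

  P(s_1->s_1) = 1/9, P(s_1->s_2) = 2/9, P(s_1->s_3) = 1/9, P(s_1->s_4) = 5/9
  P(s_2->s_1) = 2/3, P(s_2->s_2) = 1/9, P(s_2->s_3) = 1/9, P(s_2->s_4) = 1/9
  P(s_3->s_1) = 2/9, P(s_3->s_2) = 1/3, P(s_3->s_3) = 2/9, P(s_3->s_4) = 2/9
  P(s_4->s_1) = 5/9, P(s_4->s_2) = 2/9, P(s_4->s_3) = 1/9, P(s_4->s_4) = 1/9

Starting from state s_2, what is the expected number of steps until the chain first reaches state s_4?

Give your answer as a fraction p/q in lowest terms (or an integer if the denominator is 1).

Answer: 504/151

Derivation:
Let h_i = expected steps to first reach s_4 from state i.
Boundary: h_s_4 = 0.
First-step equations for the other states:
  h_s_1 = 1 + 1/9*h_s_1 + 2/9*h_s_2 + 1/9*h_s_3 + 5/9*h_s_4
  h_s_2 = 1 + 2/3*h_s_1 + 1/9*h_s_2 + 1/9*h_s_3 + 1/9*h_s_4
  h_s_3 = 1 + 2/9*h_s_1 + 1/3*h_s_2 + 2/9*h_s_3 + 2/9*h_s_4

Substituting h_s_4 = 0 and rearranging gives the linear system (I - Q) h = 1:
  [8/9, -2/9, -1/9] . (h_s_1, h_s_2, h_s_3) = 1
  [-2/3, 8/9, -1/9] . (h_s_1, h_s_2, h_s_3) = 1
  [-2/9, -1/3, 7/9] . (h_s_1, h_s_2, h_s_3) = 1

Solving yields:
  h_s_1 = 360/151
  h_s_2 = 504/151
  h_s_3 = 513/151

Starting state is s_2, so the expected hitting time is h_s_2 = 504/151.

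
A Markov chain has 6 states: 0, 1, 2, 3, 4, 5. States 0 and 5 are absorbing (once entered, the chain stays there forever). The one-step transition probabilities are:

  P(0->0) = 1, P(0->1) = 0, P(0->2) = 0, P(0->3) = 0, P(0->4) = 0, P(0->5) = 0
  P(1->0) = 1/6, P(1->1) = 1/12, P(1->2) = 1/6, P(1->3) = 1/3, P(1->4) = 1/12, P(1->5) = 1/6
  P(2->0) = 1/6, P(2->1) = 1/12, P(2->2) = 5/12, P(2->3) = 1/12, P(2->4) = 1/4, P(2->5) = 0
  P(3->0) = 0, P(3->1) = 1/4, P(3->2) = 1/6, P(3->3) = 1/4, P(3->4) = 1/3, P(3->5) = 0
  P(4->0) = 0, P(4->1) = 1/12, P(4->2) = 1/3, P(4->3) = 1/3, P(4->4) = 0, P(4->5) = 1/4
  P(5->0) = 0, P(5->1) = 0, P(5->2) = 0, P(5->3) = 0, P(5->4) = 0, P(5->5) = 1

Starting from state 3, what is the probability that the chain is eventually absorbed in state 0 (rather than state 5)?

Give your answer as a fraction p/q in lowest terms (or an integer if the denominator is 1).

Let a_i = P(absorbed in 0 | start in state i).
Boundary conditions: a_0 = 1, a_5 = 0.
For each transient state i, a_i = sum_j P(i->j) * a_j:
  a_1 = 1/6*a_0 + 1/12*a_1 + 1/6*a_2 + 1/3*a_3 + 1/12*a_4 + 1/6*a_5
  a_2 = 1/6*a_0 + 1/12*a_1 + 5/12*a_2 + 1/12*a_3 + 1/4*a_4 + 0*a_5
  a_3 = 0*a_0 + 1/4*a_1 + 1/6*a_2 + 1/4*a_3 + 1/3*a_4 + 0*a_5
  a_4 = 0*a_0 + 1/12*a_1 + 1/3*a_2 + 1/3*a_3 + 0*a_4 + 1/4*a_5

Substituting a_0 = 1 and a_5 = 0, rearrange to (I - Q) a = r where r[i] = P(i -> 0):
  [11/12, -1/6, -1/3, -1/12] . (a_1, a_2, a_3, a_4) = 1/6
  [-1/12, 7/12, -1/12, -1/4] . (a_1, a_2, a_3, a_4) = 1/6
  [-1/4, -1/6, 3/4, -1/3] . (a_1, a_2, a_3, a_4) = 0
  [-1/12, -1/3, -1/3, 1] . (a_1, a_2, a_3, a_4) = 0

Solving yields:
  a_1 = 1720/3441
  a_2 = 684/1147
  a_3 = 1640/3441
  a_4 = 458/1147

Starting state is 3, so the absorption probability is a_3 = 1640/3441.

Answer: 1640/3441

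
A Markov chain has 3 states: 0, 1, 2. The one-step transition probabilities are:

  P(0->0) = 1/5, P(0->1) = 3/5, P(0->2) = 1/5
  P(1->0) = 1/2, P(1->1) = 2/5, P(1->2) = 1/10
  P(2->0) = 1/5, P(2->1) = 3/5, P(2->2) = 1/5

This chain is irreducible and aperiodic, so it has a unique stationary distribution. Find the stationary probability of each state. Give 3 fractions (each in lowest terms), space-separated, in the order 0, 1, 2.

Answer: 7/20 1/2 3/20

Derivation:
The stationary distribution satisfies pi = pi * P, i.e.:
  pi_0 = 1/5*pi_0 + 1/2*pi_1 + 1/5*pi_2
  pi_1 = 3/5*pi_0 + 2/5*pi_1 + 3/5*pi_2
  pi_2 = 1/5*pi_0 + 1/10*pi_1 + 1/5*pi_2
with normalization: pi_0 + pi_1 + pi_2 = 1.

Using the first 2 balance equations plus normalization, the linear system A*pi = b is:
  [-4/5, 1/2, 1/5] . pi = 0
  [3/5, -3/5, 3/5] . pi = 0
  [1, 1, 1] . pi = 1

Solving yields:
  pi_0 = 7/20
  pi_1 = 1/2
  pi_2 = 3/20

Verification (pi * P):
  7/20*1/5 + 1/2*1/2 + 3/20*1/5 = 7/20 = pi_0  (ok)
  7/20*3/5 + 1/2*2/5 + 3/20*3/5 = 1/2 = pi_1  (ok)
  7/20*1/5 + 1/2*1/10 + 3/20*1/5 = 3/20 = pi_2  (ok)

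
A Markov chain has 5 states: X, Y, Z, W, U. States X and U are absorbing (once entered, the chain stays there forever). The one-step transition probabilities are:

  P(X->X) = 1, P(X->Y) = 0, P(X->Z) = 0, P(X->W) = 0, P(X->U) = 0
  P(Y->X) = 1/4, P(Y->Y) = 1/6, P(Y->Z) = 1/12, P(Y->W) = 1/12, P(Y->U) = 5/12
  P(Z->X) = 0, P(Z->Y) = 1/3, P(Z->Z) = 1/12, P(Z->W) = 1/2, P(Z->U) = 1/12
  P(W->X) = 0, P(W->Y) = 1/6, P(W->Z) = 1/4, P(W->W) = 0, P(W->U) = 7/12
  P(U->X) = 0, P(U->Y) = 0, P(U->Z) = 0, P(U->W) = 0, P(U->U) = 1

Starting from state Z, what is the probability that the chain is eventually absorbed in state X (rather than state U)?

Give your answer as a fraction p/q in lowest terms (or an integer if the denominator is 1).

Let a_i = P(absorbed in X | start in state i).
Boundary conditions: a_X = 1, a_U = 0.
For each transient state i, a_i = sum_j P(i->j) * a_j:
  a_Y = 1/4*a_X + 1/6*a_Y + 1/12*a_Z + 1/12*a_W + 5/12*a_U
  a_Z = 0*a_X + 1/3*a_Y + 1/12*a_Z + 1/2*a_W + 1/12*a_U
  a_W = 0*a_X + 1/6*a_Y + 1/4*a_Z + 0*a_W + 7/12*a_U

Substituting a_X = 1 and a_U = 0, rearrange to (I - Q) a = r where r[i] = P(i -> X):
  [5/6, -1/12, -1/12] . (a_Y, a_Z, a_W) = 1/4
  [-1/3, 11/12, -1/2] . (a_Y, a_Z, a_W) = 0
  [-1/6, -1/4, 1] . (a_Y, a_Z, a_W) = 0

Solving yields:
  a_Y = 171/523
  a_Z = 90/523
  a_W = 51/523

Starting state is Z, so the absorption probability is a_Z = 90/523.

Answer: 90/523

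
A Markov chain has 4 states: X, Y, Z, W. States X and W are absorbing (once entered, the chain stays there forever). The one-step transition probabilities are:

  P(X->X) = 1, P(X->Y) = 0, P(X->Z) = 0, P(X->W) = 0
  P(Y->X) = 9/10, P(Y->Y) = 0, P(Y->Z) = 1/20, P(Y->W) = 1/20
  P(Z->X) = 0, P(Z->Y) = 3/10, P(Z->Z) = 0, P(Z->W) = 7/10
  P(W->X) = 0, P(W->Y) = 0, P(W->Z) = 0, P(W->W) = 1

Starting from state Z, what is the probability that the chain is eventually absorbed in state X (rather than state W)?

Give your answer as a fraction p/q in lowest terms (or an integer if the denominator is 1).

Answer: 54/197

Derivation:
Let a_i = P(absorbed in X | start in state i).
Boundary conditions: a_X = 1, a_W = 0.
For each transient state i, a_i = sum_j P(i->j) * a_j:
  a_Y = 9/10*a_X + 0*a_Y + 1/20*a_Z + 1/20*a_W
  a_Z = 0*a_X + 3/10*a_Y + 0*a_Z + 7/10*a_W

Substituting a_X = 1 and a_W = 0, rearrange to (I - Q) a = r where r[i] = P(i -> X):
  [1, -1/20] . (a_Y, a_Z) = 9/10
  [-3/10, 1] . (a_Y, a_Z) = 0

Solving yields:
  a_Y = 180/197
  a_Z = 54/197

Starting state is Z, so the absorption probability is a_Z = 54/197.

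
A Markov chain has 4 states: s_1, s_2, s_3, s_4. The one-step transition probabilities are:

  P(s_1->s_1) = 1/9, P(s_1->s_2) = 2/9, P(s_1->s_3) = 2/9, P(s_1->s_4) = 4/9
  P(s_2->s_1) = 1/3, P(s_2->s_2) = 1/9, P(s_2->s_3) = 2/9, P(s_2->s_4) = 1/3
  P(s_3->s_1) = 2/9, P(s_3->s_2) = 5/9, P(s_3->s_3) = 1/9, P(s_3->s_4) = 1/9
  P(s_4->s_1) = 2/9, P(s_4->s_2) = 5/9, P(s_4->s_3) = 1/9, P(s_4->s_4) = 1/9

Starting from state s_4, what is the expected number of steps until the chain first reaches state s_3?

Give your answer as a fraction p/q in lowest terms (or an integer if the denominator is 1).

Answer: 1197/208

Derivation:
Let h_i = expected steps to first reach s_3 from state i.
Boundary: h_s_3 = 0.
First-step equations for the other states:
  h_s_1 = 1 + 1/9*h_s_1 + 2/9*h_s_2 + 2/9*h_s_3 + 4/9*h_s_4
  h_s_2 = 1 + 1/3*h_s_1 + 1/9*h_s_2 + 2/9*h_s_3 + 1/3*h_s_4
  h_s_4 = 1 + 2/9*h_s_1 + 5/9*h_s_2 + 1/9*h_s_3 + 1/9*h_s_4

Substituting h_s_3 = 0 and rearranging gives the linear system (I - Q) h = 1:
  [8/9, -2/9, -4/9] . (h_s_1, h_s_2, h_s_4) = 1
  [-1/3, 8/9, -1/3] . (h_s_1, h_s_2, h_s_4) = 1
  [-2/9, -5/9, 8/9] . (h_s_1, h_s_2, h_s_4) = 1

Solving yields:
  h_s_1 = 1107/208
  h_s_2 = 549/104
  h_s_4 = 1197/208

Starting state is s_4, so the expected hitting time is h_s_4 = 1197/208.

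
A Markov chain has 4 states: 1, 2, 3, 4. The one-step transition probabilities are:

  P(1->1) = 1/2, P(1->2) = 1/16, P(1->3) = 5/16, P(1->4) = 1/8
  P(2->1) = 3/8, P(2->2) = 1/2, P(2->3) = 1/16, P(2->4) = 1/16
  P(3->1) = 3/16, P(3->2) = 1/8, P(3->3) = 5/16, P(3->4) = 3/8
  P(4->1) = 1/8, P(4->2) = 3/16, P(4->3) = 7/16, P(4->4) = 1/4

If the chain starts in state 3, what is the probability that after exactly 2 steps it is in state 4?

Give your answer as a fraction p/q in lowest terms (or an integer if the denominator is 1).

Computing P^2 by repeated multiplication:
P^1 =
  1: [1/2, 1/16, 5/16, 1/8]
  2: [3/8, 1/2, 1/16, 1/16]
  3: [3/16, 1/8, 5/16, 3/8]
  4: [1/8, 3/16, 7/16, 1/4]
P^2 =
  1: [89/256, 1/8, 5/16, 55/256]
  2: [101/256, 75/256, 25/128, 15/128]
  3: [63/256, 47/256, 21/64, 31/128]
  4: [63/256, 13/64, 19/64, 65/256]

(P^2)[3 -> 4] = 31/128

Answer: 31/128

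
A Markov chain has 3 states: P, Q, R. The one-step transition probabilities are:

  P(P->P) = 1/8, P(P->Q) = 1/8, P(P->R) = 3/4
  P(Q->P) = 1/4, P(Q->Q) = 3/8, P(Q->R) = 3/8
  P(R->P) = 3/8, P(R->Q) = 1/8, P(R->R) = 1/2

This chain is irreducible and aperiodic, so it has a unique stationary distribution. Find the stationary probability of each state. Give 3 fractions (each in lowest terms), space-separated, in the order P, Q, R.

The stationary distribution satisfies pi = pi * P, i.e.:
  pi_P = 1/8*pi_P + 1/4*pi_Q + 3/8*pi_R
  pi_Q = 1/8*pi_P + 3/8*pi_Q + 1/8*pi_R
  pi_R = 3/4*pi_P + 3/8*pi_Q + 1/2*pi_R
with normalization: pi_P + pi_Q + pi_R = 1.

Using the first 2 balance equations plus normalization, the linear system A*pi = b is:
  [-7/8, 1/4, 3/8] . pi = 0
  [1/8, -5/8, 1/8] . pi = 0
  [1, 1, 1] . pi = 1

Solving yields:
  pi_P = 17/60
  pi_Q = 1/6
  pi_R = 11/20

Verification (pi * P):
  17/60*1/8 + 1/6*1/4 + 11/20*3/8 = 17/60 = pi_P  (ok)
  17/60*1/8 + 1/6*3/8 + 11/20*1/8 = 1/6 = pi_Q  (ok)
  17/60*3/4 + 1/6*3/8 + 11/20*1/2 = 11/20 = pi_R  (ok)

Answer: 17/60 1/6 11/20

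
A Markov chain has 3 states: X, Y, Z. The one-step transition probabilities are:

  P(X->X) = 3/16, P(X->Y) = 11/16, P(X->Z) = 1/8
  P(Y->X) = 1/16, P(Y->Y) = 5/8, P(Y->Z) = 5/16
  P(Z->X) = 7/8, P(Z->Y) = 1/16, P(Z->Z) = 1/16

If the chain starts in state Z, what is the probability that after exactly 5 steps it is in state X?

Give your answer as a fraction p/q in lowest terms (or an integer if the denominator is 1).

Answer: 143125/524288

Derivation:
Computing P^5 by repeated multiplication:
P^1 =
  X: [3/16, 11/16, 1/8]
  Y: [1/16, 5/8, 5/16]
  Z: [7/8, 1/16, 1/16]
P^2 =
  X: [3/16, 145/256, 63/256]
  Y: [83/256, 29/64, 57/256]
  Z: [57/256, 165/256, 17/128]
P^3 =
  X: [1171/4096, 2041/4096, 221/1024]
  Y: [1163/4096, 1065/2048, 803/4096]
  Z: [203/1024, 2311/4096, 973/4096]
P^4 =
  X: [8965/32768, 34175/65536, 13431/65536]
  Y: [16861/65536, 2181/4096, 13779/65536]
  Z: [18369/65536, 33015/65536, 1769/8192]
P^5 =
  X: [275999/1048576, 552411/1048576, 110083/524288]
  Y: [278385/1048576, 274105/524288, 221981/1048576]
  Z: [143125/524288, 546361/1048576, 215965/1048576]

(P^5)[Z -> X] = 143125/524288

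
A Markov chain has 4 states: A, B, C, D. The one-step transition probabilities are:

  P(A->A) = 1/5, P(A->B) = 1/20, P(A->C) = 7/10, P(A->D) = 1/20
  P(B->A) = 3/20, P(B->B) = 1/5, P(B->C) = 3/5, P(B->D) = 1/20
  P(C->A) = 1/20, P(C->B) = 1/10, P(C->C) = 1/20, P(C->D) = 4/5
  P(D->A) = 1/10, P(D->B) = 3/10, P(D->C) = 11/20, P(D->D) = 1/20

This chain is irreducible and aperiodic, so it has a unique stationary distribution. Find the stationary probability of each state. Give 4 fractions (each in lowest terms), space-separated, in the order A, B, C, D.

Answer: 1216/12175 2197/12175 4659/12175 4103/12175

Derivation:
The stationary distribution satisfies pi = pi * P, i.e.:
  pi_A = 1/5*pi_A + 3/20*pi_B + 1/20*pi_C + 1/10*pi_D
  pi_B = 1/20*pi_A + 1/5*pi_B + 1/10*pi_C + 3/10*pi_D
  pi_C = 7/10*pi_A + 3/5*pi_B + 1/20*pi_C + 11/20*pi_D
  pi_D = 1/20*pi_A + 1/20*pi_B + 4/5*pi_C + 1/20*pi_D
with normalization: pi_A + pi_B + pi_C + pi_D = 1.

Using the first 3 balance equations plus normalization, the linear system A*pi = b is:
  [-4/5, 3/20, 1/20, 1/10] . pi = 0
  [1/20, -4/5, 1/10, 3/10] . pi = 0
  [7/10, 3/5, -19/20, 11/20] . pi = 0
  [1, 1, 1, 1] . pi = 1

Solving yields:
  pi_A = 1216/12175
  pi_B = 2197/12175
  pi_C = 4659/12175
  pi_D = 4103/12175

Verification (pi * P):
  1216/12175*1/5 + 2197/12175*3/20 + 4659/12175*1/20 + 4103/12175*1/10 = 1216/12175 = pi_A  (ok)
  1216/12175*1/20 + 2197/12175*1/5 + 4659/12175*1/10 + 4103/12175*3/10 = 2197/12175 = pi_B  (ok)
  1216/12175*7/10 + 2197/12175*3/5 + 4659/12175*1/20 + 4103/12175*11/20 = 4659/12175 = pi_C  (ok)
  1216/12175*1/20 + 2197/12175*1/20 + 4659/12175*4/5 + 4103/12175*1/20 = 4103/12175 = pi_D  (ok)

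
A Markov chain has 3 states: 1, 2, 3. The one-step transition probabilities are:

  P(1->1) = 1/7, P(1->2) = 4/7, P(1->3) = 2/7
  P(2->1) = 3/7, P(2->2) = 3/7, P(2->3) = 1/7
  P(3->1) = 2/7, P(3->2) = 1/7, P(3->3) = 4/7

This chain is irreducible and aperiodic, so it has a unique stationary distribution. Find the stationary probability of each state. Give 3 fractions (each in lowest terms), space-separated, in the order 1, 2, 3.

The stationary distribution satisfies pi = pi * P, i.e.:
  pi_1 = 1/7*pi_1 + 3/7*pi_2 + 2/7*pi_3
  pi_2 = 4/7*pi_1 + 3/7*pi_2 + 1/7*pi_3
  pi_3 = 2/7*pi_1 + 1/7*pi_2 + 4/7*pi_3
with normalization: pi_1 + pi_2 + pi_3 = 1.

Using the first 2 balance equations plus normalization, the linear system A*pi = b is:
  [-6/7, 3/7, 2/7] . pi = 0
  [4/7, -4/7, 1/7] . pi = 0
  [1, 1, 1] . pi = 1

Solving yields:
  pi_1 = 11/37
  pi_2 = 14/37
  pi_3 = 12/37

Verification (pi * P):
  11/37*1/7 + 14/37*3/7 + 12/37*2/7 = 11/37 = pi_1  (ok)
  11/37*4/7 + 14/37*3/7 + 12/37*1/7 = 14/37 = pi_2  (ok)
  11/37*2/7 + 14/37*1/7 + 12/37*4/7 = 12/37 = pi_3  (ok)

Answer: 11/37 14/37 12/37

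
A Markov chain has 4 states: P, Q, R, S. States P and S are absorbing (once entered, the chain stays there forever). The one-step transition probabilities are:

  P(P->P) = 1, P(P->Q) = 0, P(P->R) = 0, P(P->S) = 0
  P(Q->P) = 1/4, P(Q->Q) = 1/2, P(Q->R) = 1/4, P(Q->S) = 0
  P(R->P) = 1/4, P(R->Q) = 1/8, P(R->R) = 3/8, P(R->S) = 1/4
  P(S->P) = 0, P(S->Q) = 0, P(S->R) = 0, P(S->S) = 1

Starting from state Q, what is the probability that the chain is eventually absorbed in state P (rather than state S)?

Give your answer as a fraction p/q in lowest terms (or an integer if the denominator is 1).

Answer: 7/9

Derivation:
Let a_i = P(absorbed in P | start in state i).
Boundary conditions: a_P = 1, a_S = 0.
For each transient state i, a_i = sum_j P(i->j) * a_j:
  a_Q = 1/4*a_P + 1/2*a_Q + 1/4*a_R + 0*a_S
  a_R = 1/4*a_P + 1/8*a_Q + 3/8*a_R + 1/4*a_S

Substituting a_P = 1 and a_S = 0, rearrange to (I - Q) a = r where r[i] = P(i -> P):
  [1/2, -1/4] . (a_Q, a_R) = 1/4
  [-1/8, 5/8] . (a_Q, a_R) = 1/4

Solving yields:
  a_Q = 7/9
  a_R = 5/9

Starting state is Q, so the absorption probability is a_Q = 7/9.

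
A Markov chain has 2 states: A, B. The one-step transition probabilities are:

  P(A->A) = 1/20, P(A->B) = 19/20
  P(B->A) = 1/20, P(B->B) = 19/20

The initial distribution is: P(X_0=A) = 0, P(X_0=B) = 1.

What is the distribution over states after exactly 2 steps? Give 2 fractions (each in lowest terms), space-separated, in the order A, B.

Propagating the distribution step by step (d_{t+1} = d_t * P):
d_0 = (A=0, B=1)
  d_1[A] = 0*1/20 + 1*1/20 = 1/20
  d_1[B] = 0*19/20 + 1*19/20 = 19/20
d_1 = (A=1/20, B=19/20)
  d_2[A] = 1/20*1/20 + 19/20*1/20 = 1/20
  d_2[B] = 1/20*19/20 + 19/20*19/20 = 19/20
d_2 = (A=1/20, B=19/20)

Answer: 1/20 19/20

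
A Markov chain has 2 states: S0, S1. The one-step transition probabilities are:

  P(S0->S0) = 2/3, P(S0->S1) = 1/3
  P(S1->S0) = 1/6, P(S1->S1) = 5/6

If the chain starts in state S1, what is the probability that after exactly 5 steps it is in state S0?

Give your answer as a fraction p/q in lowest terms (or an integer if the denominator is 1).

Computing P^5 by repeated multiplication:
P^1 =
  S0: [2/3, 1/3]
  S1: [1/6, 5/6]
P^2 =
  S0: [1/2, 1/2]
  S1: [1/4, 3/4]
P^3 =
  S0: [5/12, 7/12]
  S1: [7/24, 17/24]
P^4 =
  S0: [3/8, 5/8]
  S1: [5/16, 11/16]
P^5 =
  S0: [17/48, 31/48]
  S1: [31/96, 65/96]

(P^5)[S1 -> S0] = 31/96

Answer: 31/96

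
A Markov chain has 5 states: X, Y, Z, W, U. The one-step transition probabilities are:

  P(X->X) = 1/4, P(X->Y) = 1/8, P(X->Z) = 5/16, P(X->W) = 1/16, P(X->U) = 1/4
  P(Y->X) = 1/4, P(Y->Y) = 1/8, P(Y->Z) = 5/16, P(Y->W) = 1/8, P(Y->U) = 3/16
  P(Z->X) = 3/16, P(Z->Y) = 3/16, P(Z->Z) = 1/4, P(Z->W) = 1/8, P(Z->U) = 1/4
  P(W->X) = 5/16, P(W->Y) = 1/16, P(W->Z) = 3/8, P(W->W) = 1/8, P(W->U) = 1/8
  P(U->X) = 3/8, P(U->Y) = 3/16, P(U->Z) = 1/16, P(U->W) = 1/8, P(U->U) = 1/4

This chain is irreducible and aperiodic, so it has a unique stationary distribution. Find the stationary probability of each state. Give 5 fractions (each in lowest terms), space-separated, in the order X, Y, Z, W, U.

The stationary distribution satisfies pi = pi * P, i.e.:
  pi_X = 1/4*pi_X + 1/4*pi_Y + 3/16*pi_Z + 5/16*pi_W + 3/8*pi_U
  pi_Y = 1/8*pi_X + 1/8*pi_Y + 3/16*pi_Z + 1/16*pi_W + 3/16*pi_U
  pi_Z = 5/16*pi_X + 5/16*pi_Y + 1/4*pi_Z + 3/8*pi_W + 1/16*pi_U
  pi_W = 1/16*pi_X + 1/8*pi_Y + 1/8*pi_Z + 1/8*pi_W + 1/8*pi_U
  pi_U = 1/4*pi_X + 3/16*pi_Y + 1/4*pi_Z + 1/8*pi_W + 1/4*pi_U
with normalization: pi_X + pi_Y + pi_Z + pi_W + pi_U = 1.

Using the first 4 balance equations plus normalization, the linear system A*pi = b is:
  [-3/4, 1/4, 3/16, 5/16, 3/8] . pi = 0
  [1/8, -7/8, 3/16, 1/16, 3/16] . pi = 0
  [5/16, 5/16, -3/4, 3/8, 1/16] . pi = 0
  [1/16, 1/8, 1/8, -7/8, 1/8] . pi = 0
  [1, 1, 1, 1, 1] . pi = 1

Solving yields:
  pi_X = 1111/4119
  pi_Y = 4873/32952
  pi_Z = 16279/65904
  pi_W = 7127/65904
  pi_U = 312/1373

Verification (pi * P):
  1111/4119*1/4 + 4873/32952*1/4 + 16279/65904*3/16 + 7127/65904*5/16 + 312/1373*3/8 = 1111/4119 = pi_X  (ok)
  1111/4119*1/8 + 4873/32952*1/8 + 16279/65904*3/16 + 7127/65904*1/16 + 312/1373*3/16 = 4873/32952 = pi_Y  (ok)
  1111/4119*5/16 + 4873/32952*5/16 + 16279/65904*1/4 + 7127/65904*3/8 + 312/1373*1/16 = 16279/65904 = pi_Z  (ok)
  1111/4119*1/16 + 4873/32952*1/8 + 16279/65904*1/8 + 7127/65904*1/8 + 312/1373*1/8 = 7127/65904 = pi_W  (ok)
  1111/4119*1/4 + 4873/32952*3/16 + 16279/65904*1/4 + 7127/65904*1/8 + 312/1373*1/4 = 312/1373 = pi_U  (ok)

Answer: 1111/4119 4873/32952 16279/65904 7127/65904 312/1373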